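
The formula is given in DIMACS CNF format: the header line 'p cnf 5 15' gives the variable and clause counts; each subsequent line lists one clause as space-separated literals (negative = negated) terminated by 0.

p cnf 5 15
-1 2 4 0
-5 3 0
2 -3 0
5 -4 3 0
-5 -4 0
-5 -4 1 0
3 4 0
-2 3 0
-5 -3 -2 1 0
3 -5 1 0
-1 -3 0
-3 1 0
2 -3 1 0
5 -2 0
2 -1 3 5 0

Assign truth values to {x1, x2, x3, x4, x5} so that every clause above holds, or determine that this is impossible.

Case x5 = False:
(¬x2) alone gives x2 = False.
(¬x3) alone gives x3 = False.
(¬x4) alone gives x4 = False.
But (x4) is also a unit clause — contradiction.
So x5 must be the other value — set x5 = True.
(x3) alone gives x3 = True.
(x2) alone gives x2 = True.
(¬x4) alone gives x4 = False.
(x1) alone gives x1 = True.
But (¬x1) is also a unit clause — contradiction.
Both values of x5 lead to a conflict.

UNSATISFIABLE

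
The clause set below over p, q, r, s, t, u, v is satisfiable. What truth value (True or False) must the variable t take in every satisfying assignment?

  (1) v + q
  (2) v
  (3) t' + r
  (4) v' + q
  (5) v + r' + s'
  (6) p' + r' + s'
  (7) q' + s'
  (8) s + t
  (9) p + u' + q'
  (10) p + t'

Suppose t = 0.
The clause (v) is unit, so v = 1.
The clause (q) is unit, so q = 1.
The clause (s') is unit, so s = 0.
That conflicts with the unit clause (s).
So every satisfying assignment has t = True.

True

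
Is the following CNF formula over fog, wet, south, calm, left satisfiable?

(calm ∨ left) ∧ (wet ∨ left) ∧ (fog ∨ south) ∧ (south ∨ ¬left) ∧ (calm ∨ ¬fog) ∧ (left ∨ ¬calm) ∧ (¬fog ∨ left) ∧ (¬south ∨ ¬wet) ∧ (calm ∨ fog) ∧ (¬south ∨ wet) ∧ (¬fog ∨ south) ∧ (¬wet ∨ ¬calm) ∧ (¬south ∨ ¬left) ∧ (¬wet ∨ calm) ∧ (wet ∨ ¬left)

Try calm = True.
(left) alone gives left = True.
(south) alone gives south = True.
Now (¬south) is unsatisfied and unit — conflict.
So calm must be the other value — set calm = False.
(left) alone gives left = True.
(south) alone gives south = True.
Now (¬south) is unsatisfied and unit — conflict.
Either choice for calm ends in contradiction.
No assignment satisfies every clause.

Unsatisfiable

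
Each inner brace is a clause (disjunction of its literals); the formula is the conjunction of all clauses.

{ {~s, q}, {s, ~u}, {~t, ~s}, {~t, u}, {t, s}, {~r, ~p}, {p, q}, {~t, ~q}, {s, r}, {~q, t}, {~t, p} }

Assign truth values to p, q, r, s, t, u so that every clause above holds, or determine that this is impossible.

UNSATISFIABLE

Case s = 0:
Unit clause (~u) forces u = 0.
Unit clause (~t) forces t = 0.
But (t) is also a unit clause — contradiction.
That branch fails; take s = 1 instead.
Unit clause (q) forces q = 1.
Unit clause (~t) forces t = 0.
But (t) is also a unit clause — contradiction.
Either choice for s ends in contradiction.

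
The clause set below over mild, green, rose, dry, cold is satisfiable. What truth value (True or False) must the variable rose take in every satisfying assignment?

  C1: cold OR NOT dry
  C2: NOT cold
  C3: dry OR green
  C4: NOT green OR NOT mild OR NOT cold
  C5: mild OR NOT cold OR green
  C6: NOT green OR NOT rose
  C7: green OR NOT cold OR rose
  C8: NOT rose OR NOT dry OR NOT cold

Suppose rose = true.
The clause (NOT cold) is unit, so cold = false.
The clause (NOT dry) is unit, so dry = false.
The clause (green) is unit, so green = true.
Now (NOT green) is unsatisfied and unit — conflict.
So every satisfying assignment has rose = False.

False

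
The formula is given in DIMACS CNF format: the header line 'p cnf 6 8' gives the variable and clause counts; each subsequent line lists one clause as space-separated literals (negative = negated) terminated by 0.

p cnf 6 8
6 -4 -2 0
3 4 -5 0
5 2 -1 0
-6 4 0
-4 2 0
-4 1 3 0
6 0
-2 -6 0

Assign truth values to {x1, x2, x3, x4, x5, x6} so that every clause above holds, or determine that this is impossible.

UNSATISFIABLE

The clause (x6) is unit, so x6 = True.
The clause (x4) is unit, so x4 = True.
The clause (x2) is unit, so x2 = True.
That conflicts with the unit clause (¬x2).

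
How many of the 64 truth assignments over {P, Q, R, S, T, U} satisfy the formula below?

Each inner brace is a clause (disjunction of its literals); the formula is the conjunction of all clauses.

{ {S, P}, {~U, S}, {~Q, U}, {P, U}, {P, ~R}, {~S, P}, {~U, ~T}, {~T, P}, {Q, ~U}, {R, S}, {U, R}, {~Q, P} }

6

There are 2^6 = 64 truth assignments over (P, Q, R, S, T, U).
Split on R. With R = 1, the clauses containing R are satisfied and ~R drops from the rest; 5 of the 2^5 = 32 assignments to the other variables satisfy what remains.
With R = 0, by the same count on the reduced clause set, 1 assignment works.
(One model: P=T, Q=F, R=T, S=F, T=F, U=F.)
Total: 5 + 1 = 6.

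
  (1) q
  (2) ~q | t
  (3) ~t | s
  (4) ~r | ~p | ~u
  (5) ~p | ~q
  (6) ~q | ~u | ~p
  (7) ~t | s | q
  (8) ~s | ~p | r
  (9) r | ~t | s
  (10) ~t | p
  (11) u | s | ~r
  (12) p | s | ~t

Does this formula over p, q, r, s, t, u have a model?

Unsatisfiable

Unit clause (q) forces q = 1.
Unit clause (t) forces t = 1.
Unit clause (s) forces s = 1.
Unit clause (~p) forces p = 0.
But (p) is also a unit clause — contradiction.
No assignment satisfies every clause.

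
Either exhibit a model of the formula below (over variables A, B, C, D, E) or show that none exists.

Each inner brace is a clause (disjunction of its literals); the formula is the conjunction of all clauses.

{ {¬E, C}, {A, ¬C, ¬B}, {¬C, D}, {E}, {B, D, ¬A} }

A: True; B: True; C: True; D: True; E: True

Unit clause (E) forces E = True.
Unit clause (C) forces C = True.
Unit clause (D) forces D = True.
Case A = True:
All clauses hold; B can take either value.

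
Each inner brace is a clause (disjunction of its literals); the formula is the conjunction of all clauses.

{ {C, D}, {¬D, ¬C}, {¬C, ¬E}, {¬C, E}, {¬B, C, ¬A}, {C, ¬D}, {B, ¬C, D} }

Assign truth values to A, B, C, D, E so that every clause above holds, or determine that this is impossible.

UNSATISFIABLE

Case C = True:
The clause (¬D) is unit, so D = False.
The clause (¬E) is unit, so E = False.
But (E) is also a unit clause — contradiction.
So C must be the other value — set C = False.
The clause (D) is unit, so D = True.
But (¬D) is also a unit clause — contradiction.
Both values of C lead to a conflict.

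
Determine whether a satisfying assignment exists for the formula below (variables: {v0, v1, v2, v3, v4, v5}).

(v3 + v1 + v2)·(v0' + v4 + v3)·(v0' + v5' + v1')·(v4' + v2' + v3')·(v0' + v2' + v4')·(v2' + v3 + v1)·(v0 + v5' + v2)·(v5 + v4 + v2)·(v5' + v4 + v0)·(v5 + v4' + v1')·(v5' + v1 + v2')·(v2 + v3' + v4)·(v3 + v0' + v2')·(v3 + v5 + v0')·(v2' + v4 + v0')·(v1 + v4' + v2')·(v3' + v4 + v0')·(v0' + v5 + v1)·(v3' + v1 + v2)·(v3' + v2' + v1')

Satisfiable

Branch on v3: set v3 = 0.
Branch on v1: set v1 = 1.
Branch on v0: set v0 = 0.
Branch on v5: set v5 = 1.
(v2) alone gives v2 = 1.
(v4) alone gives v4 = 1.
This assignment satisfies each clause.
A satisfying assignment: v0 ↦ 0,  v1 ↦ 1,  v2 ↦ 1,  v3 ↦ 0,  v4 ↦ 1,  v5 ↦ 1.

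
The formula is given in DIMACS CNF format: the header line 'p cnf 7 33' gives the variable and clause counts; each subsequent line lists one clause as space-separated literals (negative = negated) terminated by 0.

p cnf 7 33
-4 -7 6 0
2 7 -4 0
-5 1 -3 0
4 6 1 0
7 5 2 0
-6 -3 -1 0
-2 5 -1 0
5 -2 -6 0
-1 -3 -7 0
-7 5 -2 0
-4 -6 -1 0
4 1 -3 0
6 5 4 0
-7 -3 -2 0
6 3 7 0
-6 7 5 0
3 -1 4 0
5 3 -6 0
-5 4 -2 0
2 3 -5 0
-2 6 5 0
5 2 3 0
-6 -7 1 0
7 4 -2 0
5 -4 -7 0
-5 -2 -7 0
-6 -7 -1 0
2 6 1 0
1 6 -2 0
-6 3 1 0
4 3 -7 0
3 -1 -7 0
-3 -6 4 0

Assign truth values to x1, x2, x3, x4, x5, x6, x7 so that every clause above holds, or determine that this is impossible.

Branch on x4: set x4 = False.
Branch on x6: set x6 = False.
From the singleton clause (x1), x1 = True.
From the singleton clause (x5), x5 = True.
From the singleton clause (x3), x3 = True.
From the singleton clause (¬x7), x7 = False.
From the singleton clause (¬x2), x2 = False.
All clauses are satisfied.

x1: True; x2: False; x3: True; x4: False; x5: True; x6: False; x7: False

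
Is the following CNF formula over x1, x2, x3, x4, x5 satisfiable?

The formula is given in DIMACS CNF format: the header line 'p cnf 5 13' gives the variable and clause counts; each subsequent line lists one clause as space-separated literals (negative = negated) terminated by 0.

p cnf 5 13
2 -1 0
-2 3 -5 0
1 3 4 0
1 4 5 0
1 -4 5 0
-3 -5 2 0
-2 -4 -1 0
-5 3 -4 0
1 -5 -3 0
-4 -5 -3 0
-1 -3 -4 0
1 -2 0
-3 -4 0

Yes, satisfiable

Branch on x2: set x2 = True.
The clause (x1) is unit, so x1 = True.
The clause (¬x4) is unit, so x4 = False.
Branch on x3: set x3 = True.
No clause remains; x5 is free.
A satisfying assignment: x1=True; x2=True; x3=True; x4=False; x5=False.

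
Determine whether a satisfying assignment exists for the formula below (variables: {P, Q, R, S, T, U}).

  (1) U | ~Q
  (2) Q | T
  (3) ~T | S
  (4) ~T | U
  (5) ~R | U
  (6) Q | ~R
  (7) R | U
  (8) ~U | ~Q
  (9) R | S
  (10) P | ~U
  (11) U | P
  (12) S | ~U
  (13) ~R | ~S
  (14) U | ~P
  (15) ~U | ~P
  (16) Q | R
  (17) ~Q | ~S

Case U = 1:
From the singleton clause (~Q), Q = 0.
From the singleton clause (T), T = 1.
From the singleton clause (S), S = 1.
From the singleton clause (~R), R = 0.
Now (R) is unsatisfied and unit — conflict.
So U must be the other value — set U = 0.
From the singleton clause (~Q), Q = 0.
From the singleton clause (T), T = 1.
Now (~T) is unsatisfied and unit — conflict.
Either choice for U ends in contradiction.
No assignment satisfies every clause.

No, unsatisfiable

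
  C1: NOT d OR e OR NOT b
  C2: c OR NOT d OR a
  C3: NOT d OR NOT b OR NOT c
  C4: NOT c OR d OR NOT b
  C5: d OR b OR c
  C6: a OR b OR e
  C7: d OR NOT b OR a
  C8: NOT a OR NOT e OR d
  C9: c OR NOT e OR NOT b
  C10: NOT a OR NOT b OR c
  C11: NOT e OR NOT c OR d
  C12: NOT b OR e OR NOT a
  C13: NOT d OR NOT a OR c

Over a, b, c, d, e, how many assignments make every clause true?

There are 2^5 = 32 truth assignments over (a, b, c, d, e).
Split on a. With a = true, the clauses containing a are satisfied and NOT a drops from the rest; 3 of the 2^4 = 16 assignments to the other variables satisfy what remains.
With a = false, by the same count on the reduced clause set, 1 assignment works.
(One model: a=F, b=F, c=T, d=T, e=T.)
Total: 3 + 1 = 4.

4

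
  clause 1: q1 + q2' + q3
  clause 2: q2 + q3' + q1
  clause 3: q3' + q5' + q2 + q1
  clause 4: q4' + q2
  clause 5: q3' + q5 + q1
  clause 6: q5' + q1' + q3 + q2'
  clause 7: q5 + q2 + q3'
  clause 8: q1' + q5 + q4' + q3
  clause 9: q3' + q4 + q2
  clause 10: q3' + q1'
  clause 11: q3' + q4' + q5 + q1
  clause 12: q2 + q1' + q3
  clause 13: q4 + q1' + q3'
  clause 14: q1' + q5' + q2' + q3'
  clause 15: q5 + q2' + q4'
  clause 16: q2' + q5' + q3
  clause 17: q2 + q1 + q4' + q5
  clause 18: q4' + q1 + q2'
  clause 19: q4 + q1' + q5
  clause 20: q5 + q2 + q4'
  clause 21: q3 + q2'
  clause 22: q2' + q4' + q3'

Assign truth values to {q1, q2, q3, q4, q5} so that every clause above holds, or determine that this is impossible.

q1=0; q2=1; q3=1; q4=0; q5=1

Branch on q4: set q4 = 0.
Branch on q3: set q3 = 1.
(q2) alone gives q2 = 1.
(q1') alone gives q1 = 0.
(q5) alone gives q5 = 1.
All clauses are satisfied.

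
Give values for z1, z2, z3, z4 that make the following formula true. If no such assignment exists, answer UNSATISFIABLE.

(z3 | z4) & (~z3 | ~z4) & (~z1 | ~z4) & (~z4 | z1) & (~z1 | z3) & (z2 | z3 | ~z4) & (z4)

UNSATISFIABLE

From the singleton clause (z4), z4 = 1.
From the singleton clause (~z3), z3 = 0.
From the singleton clause (~z1), z1 = 0.
Now (z1) is unsatisfied and unit — conflict.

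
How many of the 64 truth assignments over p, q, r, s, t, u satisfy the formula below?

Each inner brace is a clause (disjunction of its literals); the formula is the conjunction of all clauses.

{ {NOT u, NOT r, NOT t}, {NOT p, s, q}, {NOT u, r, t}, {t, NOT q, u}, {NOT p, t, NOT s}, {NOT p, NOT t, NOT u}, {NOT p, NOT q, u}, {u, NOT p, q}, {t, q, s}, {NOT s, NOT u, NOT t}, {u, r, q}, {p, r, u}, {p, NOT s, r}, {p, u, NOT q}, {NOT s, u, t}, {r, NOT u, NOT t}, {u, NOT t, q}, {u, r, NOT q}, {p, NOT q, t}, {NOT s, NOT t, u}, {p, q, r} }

There are 2^6 = 64 truth assignments over (p, q, r, s, t, u).
Split on p. With p = true, the clauses containing p are satisfied and NOT p drops from the rest; 1 of the 2^5 = 32 assignments to the other variables satisfy what remains.
With p = false, by the same count on the reduced clause set, 1 assignment works.
(One model: p=F, q=F, r=T, s=T, t=F, u=T.)
Total: 1 + 1 = 2.

2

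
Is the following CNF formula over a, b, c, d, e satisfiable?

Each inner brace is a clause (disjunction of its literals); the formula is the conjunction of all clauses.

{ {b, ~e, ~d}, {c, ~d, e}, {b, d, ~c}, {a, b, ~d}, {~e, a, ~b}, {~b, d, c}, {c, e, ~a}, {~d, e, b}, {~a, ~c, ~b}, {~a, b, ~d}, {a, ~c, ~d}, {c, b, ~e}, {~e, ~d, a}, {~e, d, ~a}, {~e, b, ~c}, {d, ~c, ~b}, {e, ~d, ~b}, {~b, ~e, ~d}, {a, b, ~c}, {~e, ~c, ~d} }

Branch on b: set b = 0.
Branch on e: set e = 0.
Unit clause (~d) forces d = 0.
Unit clause (~c) forces c = 0.
Unit clause (~a) forces a = 0.
This assignment satisfies each clause.
A satisfying assignment: a: 0,  b: 0,  c: 0,  d: 0,  e: 0.

Yes, satisfiable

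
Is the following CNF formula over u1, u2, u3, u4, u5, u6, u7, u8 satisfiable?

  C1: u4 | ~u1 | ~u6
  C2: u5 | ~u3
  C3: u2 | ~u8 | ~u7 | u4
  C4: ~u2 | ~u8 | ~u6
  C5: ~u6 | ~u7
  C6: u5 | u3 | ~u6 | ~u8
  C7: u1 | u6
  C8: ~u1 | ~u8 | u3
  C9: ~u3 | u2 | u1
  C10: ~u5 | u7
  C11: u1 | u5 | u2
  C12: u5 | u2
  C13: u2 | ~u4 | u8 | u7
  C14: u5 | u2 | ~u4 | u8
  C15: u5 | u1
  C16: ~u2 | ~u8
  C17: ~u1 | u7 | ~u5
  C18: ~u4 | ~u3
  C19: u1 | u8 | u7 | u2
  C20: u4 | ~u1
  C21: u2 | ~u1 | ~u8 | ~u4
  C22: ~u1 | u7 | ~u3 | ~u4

Case u5 = 0:
Unit clause (~u3) forces u3 = 0.
Unit clause (u2) forces u2 = 1.
Unit clause (u1) forces u1 = 1.
Unit clause (~u8) forces u8 = 0.
Unit clause (u4) forces u4 = 1.
Case u6 = 1:
Unit clause (~u7) forces u7 = 0.
All clauses are satisfied.
A satisfying assignment: u1 ↦ 1, u2 ↦ 1, u3 ↦ 0, u4 ↦ 1, u5 ↦ 0, u6 ↦ 1, u7 ↦ 0, u8 ↦ 0.

Yes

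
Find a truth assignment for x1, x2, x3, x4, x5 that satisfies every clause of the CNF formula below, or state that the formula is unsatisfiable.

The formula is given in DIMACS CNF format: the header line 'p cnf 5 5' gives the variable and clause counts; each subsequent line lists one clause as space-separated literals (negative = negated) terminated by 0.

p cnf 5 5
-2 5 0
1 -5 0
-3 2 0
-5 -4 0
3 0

The clause (x3) is unit, so x3 = True.
The clause (x2) is unit, so x2 = True.
The clause (x5) is unit, so x5 = True.
The clause (x1) is unit, so x1 = True.
The clause (¬x4) is unit, so x4 = False.
All clauses are satisfied.

x1=True; x2=True; x3=True; x4=False; x5=True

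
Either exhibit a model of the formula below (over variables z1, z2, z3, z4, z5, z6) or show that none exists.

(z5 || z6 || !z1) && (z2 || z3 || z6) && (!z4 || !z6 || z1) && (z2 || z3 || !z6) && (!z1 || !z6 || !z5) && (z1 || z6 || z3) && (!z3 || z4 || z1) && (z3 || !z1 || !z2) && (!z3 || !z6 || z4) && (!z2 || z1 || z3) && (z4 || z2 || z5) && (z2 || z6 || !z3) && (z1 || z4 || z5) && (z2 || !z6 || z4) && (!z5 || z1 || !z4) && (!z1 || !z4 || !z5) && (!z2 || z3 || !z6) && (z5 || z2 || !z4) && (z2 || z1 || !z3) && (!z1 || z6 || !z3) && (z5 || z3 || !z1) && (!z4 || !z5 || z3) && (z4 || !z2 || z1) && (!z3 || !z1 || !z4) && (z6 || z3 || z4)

z1 ↦ false,  z2 ↦ true,  z3 ↦ true,  z4 ↦ true,  z5 ↦ false,  z6 ↦ false

Try z5 = false.
Try z6 = false.
From the singleton clause (!z1), z1 = false.
From the singleton clause (z3), z3 = true.
From the singleton clause (z4), z4 = true.
From the singleton clause (z2), z2 = true.
Every clause now holds.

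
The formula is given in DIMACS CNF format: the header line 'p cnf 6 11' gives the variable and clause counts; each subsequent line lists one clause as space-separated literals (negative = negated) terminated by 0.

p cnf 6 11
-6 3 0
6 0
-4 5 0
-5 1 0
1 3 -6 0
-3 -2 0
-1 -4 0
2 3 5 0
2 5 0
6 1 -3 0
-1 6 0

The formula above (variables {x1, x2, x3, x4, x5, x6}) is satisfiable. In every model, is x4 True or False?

False

Suppose x4 = True.
(x6) alone gives x6 = True.
(x3) alone gives x3 = True.
(x5) alone gives x5 = True.
(x1) alone gives x1 = True.
But (¬x1) is also a unit clause — contradiction.
So every satisfying assignment has x4 = False.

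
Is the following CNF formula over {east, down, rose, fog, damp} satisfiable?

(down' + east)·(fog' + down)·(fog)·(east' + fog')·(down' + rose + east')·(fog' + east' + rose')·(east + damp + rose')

Unsatisfiable

(fog) alone gives fog = 1.
(down) alone gives down = 1.
(east) alone gives east = 1.
But (east') is also a unit clause — contradiction.
No assignment satisfies every clause.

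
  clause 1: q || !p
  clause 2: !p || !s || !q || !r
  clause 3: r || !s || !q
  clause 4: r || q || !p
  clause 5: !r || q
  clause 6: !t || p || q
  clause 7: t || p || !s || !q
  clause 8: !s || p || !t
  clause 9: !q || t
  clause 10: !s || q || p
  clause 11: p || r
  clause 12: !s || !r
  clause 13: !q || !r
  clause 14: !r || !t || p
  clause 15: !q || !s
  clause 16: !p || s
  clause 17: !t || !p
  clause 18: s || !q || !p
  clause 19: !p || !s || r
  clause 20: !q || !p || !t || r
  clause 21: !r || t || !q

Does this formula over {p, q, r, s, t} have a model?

Branch on q: set q = true.
The clause (t) is unit, so t = true.
The clause (!r) is unit, so r = false.
The clause (!s) is unit, so s = false.
The clause (p) is unit, so p = true.
But (!p) is also a unit clause — contradiction.
Backtrack on q: now try q = false.
The clause (!p) is unit, so p = false.
The clause (!r) is unit, so r = false.
But (r) is also a unit clause — contradiction.
Both values of q lead to a conflict.
No assignment satisfies every clause.

No, unsatisfiable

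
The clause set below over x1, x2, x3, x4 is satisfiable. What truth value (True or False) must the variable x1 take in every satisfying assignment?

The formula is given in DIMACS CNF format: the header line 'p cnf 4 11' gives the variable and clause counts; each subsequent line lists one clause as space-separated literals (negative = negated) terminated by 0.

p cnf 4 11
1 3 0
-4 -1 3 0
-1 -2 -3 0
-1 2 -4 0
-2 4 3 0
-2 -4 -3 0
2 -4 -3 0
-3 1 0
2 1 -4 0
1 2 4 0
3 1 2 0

Suppose x1 = False.
From the singleton clause (x3), x3 = True.
That conflicts with the unit clause (¬x3).
So every satisfying assignment has x1 = True.

True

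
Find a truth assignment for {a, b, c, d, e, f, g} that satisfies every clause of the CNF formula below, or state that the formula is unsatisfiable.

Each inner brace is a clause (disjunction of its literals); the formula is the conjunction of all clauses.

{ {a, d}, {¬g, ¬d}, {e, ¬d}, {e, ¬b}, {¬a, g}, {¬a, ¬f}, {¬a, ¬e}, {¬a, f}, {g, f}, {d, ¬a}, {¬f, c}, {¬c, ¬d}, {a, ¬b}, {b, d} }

UNSATISFIABLE

Case a = True:
(g) alone gives g = True.
(¬d) alone gives d = False.
But (d) is also a unit clause — contradiction.
That branch fails; take a = False instead.
(d) alone gives d = True.
(¬g) alone gives g = False.
(e) alone gives e = True.
(f) alone gives f = True.
(c) alone gives c = True.
But (¬c) is also a unit clause — contradiction.
Both values of a lead to a conflict.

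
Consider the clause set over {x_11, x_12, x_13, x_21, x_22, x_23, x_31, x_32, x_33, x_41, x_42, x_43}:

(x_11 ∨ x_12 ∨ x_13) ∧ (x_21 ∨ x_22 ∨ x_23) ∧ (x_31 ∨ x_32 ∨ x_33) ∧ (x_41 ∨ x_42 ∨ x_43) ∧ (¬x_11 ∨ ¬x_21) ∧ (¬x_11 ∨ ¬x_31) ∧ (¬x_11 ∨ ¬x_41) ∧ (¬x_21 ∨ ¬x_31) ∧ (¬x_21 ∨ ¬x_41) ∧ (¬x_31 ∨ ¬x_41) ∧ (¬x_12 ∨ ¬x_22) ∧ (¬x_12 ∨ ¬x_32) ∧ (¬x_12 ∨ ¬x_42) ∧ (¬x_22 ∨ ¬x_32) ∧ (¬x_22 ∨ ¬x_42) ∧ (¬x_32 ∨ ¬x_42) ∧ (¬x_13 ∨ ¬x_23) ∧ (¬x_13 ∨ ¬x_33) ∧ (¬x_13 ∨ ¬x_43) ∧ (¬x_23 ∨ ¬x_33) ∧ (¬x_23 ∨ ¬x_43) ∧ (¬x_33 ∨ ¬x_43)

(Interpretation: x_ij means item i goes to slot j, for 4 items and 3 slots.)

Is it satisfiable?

No, unsatisfiable

Suppose x_11 = False.
Suppose x_12 = True.
Unit clause (¬x_22) forces x_22 = False.
Unit clause (¬x_32) forces x_32 = False.
Unit clause (¬x_42) forces x_42 = False.
Suppose x_21 = True.
Unit clause (¬x_31) forces x_31 = False.
Unit clause (x_33) forces x_33 = True.
Unit clause (¬x_41) forces x_41 = False.
Unit clause (x_43) forces x_43 = True.
But (¬x_43) is also a unit clause — contradiction.
That branch fails; take x_21 = False instead.
Unit clause (x_23) forces x_23 = True.
Unit clause (¬x_13) forces x_13 = False.
Unit clause (¬x_33) forces x_33 = False.
Unit clause (x_31) forces x_31 = True.
Unit clause (¬x_41) forces x_41 = False.
Unit clause (x_43) forces x_43 = True.
But (¬x_43) is also a unit clause — contradiction.
Both values of x_21 lead to a conflict.
That branch fails; take x_12 = False instead.
Unit clause (x_13) forces x_13 = True.
Unit clause (¬x_23) forces x_23 = False.
Unit clause (¬x_33) forces x_33 = False.
Unit clause (¬x_43) forces x_43 = False.
Suppose x_21 = True.
Unit clause (¬x_31) forces x_31 = False.
Unit clause (x_32) forces x_32 = True.
Unit clause (¬x_41) forces x_41 = False.
Unit clause (x_42) forces x_42 = True.
But (¬x_42) is also a unit clause — contradiction.
That branch fails; take x_21 = False instead.
Unit clause (x_22) forces x_22 = True.
Unit clause (¬x_32) forces x_32 = False.
Unit clause (x_31) forces x_31 = True.
Unit clause (¬x_41) forces x_41 = False.
Unit clause (x_42) forces x_42 = True.
But (¬x_42) is also a unit clause — contradiction.
Both values of x_21 lead to a conflict.
Both values of x_12 lead to a conflict.
That branch fails; take x_11 = True instead.
Unit clause (¬x_21) forces x_21 = False.
Unit clause (¬x_31) forces x_31 = False.
Unit clause (¬x_41) forces x_41 = False.
Suppose x_22 = True.
Unit clause (¬x_12) forces x_12 = False.
Unit clause (¬x_32) forces x_32 = False.
Unit clause (x_33) forces x_33 = True.
Unit clause (¬x_42) forces x_42 = False.
Unit clause (x_43) forces x_43 = True.
But (¬x_43) is also a unit clause — contradiction.
That branch fails; take x_22 = False instead.
Unit clause (x_23) forces x_23 = True.
Unit clause (¬x_13) forces x_13 = False.
Unit clause (¬x_33) forces x_33 = False.
Unit clause (x_32) forces x_32 = True.
Unit clause (¬x_12) forces x_12 = False.
Unit clause (¬x_42) forces x_42 = False.
Unit clause (x_43) forces x_43 = True.
But (¬x_43) is also a unit clause — contradiction.
Both values of x_22 lead to a conflict.
Both values of x_11 lead to a conflict.
No assignment satisfies every clause.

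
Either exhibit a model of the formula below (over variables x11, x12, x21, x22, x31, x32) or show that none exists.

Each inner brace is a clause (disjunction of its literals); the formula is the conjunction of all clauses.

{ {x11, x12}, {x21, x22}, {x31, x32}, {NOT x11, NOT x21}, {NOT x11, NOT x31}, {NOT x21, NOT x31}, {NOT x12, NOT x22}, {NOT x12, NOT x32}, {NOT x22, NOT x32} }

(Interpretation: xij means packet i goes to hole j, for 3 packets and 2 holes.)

UNSATISFIABLE

Case x11 = true:
The clause (NOT x21) is unit, so x21 = false.
The clause (x22) is unit, so x22 = true.
The clause (NOT x31) is unit, so x31 = false.
The clause (x32) is unit, so x32 = true.
But (NOT x32) is also a unit clause — contradiction.
Undo x11 and try x11 = false.
The clause (x12) is unit, so x12 = true.
The clause (NOT x22) is unit, so x22 = false.
The clause (x21) is unit, so x21 = true.
The clause (NOT x31) is unit, so x31 = false.
The clause (x32) is unit, so x32 = true.
But (NOT x32) is also a unit clause — contradiction.
Neither x11 = true nor x11 = false works.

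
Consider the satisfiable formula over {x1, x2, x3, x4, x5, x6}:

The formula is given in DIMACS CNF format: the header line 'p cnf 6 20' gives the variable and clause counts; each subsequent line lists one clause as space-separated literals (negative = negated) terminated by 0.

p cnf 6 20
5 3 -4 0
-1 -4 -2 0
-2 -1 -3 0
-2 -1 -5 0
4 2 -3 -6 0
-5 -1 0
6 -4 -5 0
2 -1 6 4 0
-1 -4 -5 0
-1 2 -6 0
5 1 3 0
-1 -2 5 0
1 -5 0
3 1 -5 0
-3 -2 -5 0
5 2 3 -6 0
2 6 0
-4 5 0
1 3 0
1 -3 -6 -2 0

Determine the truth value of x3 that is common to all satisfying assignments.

True

Suppose x3 = False.
From the singleton clause (x1), x1 = True.
From the singleton clause (¬x5), x5 = False.
From the singleton clause (¬x4), x4 = False.
From the singleton clause (¬x2), x2 = False.
From the singleton clause (x6), x6 = True.
Now (¬x6) is unsatisfied and unit — conflict.
So every satisfying assignment has x3 = True.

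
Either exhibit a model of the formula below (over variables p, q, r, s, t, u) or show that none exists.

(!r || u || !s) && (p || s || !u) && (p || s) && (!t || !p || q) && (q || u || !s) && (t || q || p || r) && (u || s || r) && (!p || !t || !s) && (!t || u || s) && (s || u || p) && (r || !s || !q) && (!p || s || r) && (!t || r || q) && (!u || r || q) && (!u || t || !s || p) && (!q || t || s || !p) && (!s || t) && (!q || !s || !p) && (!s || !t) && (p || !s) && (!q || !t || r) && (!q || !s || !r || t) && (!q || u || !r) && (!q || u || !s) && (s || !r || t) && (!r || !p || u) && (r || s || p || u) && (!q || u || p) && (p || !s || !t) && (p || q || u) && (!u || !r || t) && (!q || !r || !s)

p=true, q=true, r=true, s=false, t=true, u=true

Case p = true:
Case t = true:
The clause (q) is unit, so q = true.
The clause (!s) is unit, so s = false.
The clause (u) is unit, so u = true.
The clause (r) is unit, so r = true.
All clauses are satisfied.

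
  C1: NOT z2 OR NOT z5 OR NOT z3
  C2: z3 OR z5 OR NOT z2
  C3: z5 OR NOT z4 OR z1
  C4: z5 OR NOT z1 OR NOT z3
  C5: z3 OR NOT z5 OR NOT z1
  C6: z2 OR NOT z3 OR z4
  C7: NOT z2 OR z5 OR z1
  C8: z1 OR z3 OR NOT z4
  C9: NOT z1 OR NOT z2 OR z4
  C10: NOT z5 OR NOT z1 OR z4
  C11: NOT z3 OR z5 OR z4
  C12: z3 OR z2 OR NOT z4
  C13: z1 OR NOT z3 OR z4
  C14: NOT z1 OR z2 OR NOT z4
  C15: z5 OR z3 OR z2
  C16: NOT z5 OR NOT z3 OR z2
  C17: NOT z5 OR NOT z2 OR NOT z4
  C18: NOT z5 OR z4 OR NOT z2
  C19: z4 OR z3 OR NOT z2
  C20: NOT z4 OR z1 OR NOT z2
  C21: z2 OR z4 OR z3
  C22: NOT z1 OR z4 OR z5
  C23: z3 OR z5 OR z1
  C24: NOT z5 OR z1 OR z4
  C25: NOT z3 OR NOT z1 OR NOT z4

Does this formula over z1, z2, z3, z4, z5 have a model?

No

Case z2 = false:
Case z3 = false:
(NOT z4) alone gives z4 = false.
Now (z4) is unsatisfied and unit — conflict.
That branch fails; take z3 = true instead.
(z4) alone gives z4 = true.
(NOT z1) alone gives z1 = false.
(z5) alone gives z5 = true.
Now (NOT z5) is unsatisfied and unit — conflict.
Neither z3 = true nor z3 = false works.
That branch fails; take z2 = true instead.
Case z5 = false:
(z3) alone gives z3 = true.
(NOT z1) alone gives z1 = false.
Now (z1) is unsatisfied and unit — conflict.
That branch fails; take z5 = true instead.
(NOT z3) alone gives z3 = false.
(NOT z1) alone gives z1 = false.
(NOT z4) alone gives z4 = false.
Now (z4) is unsatisfied and unit — conflict.
Neither z5 = true nor z5 = false works.
Neither z2 = true nor z2 = false works.
No assignment satisfies every clause.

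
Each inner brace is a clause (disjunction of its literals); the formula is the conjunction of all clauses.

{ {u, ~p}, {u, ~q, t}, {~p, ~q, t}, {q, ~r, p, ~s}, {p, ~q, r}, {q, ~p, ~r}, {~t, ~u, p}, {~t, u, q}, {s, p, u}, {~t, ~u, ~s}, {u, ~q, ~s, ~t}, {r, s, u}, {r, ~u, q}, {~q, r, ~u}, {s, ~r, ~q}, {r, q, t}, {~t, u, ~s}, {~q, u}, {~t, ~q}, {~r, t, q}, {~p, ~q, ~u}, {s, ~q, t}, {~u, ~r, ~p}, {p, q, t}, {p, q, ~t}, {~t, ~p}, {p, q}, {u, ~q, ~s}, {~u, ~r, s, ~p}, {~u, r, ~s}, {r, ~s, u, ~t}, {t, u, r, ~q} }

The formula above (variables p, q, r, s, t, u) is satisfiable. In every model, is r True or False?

Suppose r = 0.
Suppose u = 1.
The clause (q) is unit, so q = 1.
Now (~q) is unsatisfied and unit — conflict.
Undo u and try u = 0.
The clause (~p) is unit, so p = 0.
The clause (~q) is unit, so q = 0.
Now (q) is unsatisfied and unit — conflict.
Both values of u lead to a conflict.
So every satisfying assignment has r = True.

True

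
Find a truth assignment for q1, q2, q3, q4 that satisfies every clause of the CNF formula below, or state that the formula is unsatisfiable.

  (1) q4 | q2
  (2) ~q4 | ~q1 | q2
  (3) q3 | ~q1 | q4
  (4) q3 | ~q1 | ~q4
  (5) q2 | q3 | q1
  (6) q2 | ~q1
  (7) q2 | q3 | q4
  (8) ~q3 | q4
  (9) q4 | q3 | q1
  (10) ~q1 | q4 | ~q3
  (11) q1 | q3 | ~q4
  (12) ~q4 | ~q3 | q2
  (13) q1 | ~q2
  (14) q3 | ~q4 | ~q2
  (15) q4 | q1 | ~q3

Try q4 = 1.
Try q1 = 1.
From the singleton clause (q2), q2 = 1.
From the singleton clause (q3), q3 = 1.
Every clause now holds.

q1: 1,  q2: 1,  q3: 1,  q4: 1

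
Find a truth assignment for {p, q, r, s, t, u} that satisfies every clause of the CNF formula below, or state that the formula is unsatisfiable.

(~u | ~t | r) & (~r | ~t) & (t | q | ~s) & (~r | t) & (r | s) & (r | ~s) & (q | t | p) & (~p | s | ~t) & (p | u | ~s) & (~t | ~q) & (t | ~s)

Case r = 0:
The clause (s) is unit, so s = 1.
That conflicts with the unit clause (~s).
Backtrack on r: now try r = 1.
The clause (~t) is unit, so t = 0.
That conflicts with the unit clause (t).
Both values of r lead to a conflict.

UNSATISFIABLE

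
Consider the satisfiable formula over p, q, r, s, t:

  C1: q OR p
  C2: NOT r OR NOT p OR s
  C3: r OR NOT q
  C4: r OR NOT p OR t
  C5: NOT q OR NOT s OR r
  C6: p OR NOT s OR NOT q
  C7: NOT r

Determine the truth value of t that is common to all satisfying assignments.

Suppose t = false.
From the singleton clause (NOT r), r = false.
From the singleton clause (NOT q), q = false.
From the singleton clause (p), p = true.
Now (NOT p) is unsatisfied and unit — conflict.
So every satisfying assignment has t = True.

True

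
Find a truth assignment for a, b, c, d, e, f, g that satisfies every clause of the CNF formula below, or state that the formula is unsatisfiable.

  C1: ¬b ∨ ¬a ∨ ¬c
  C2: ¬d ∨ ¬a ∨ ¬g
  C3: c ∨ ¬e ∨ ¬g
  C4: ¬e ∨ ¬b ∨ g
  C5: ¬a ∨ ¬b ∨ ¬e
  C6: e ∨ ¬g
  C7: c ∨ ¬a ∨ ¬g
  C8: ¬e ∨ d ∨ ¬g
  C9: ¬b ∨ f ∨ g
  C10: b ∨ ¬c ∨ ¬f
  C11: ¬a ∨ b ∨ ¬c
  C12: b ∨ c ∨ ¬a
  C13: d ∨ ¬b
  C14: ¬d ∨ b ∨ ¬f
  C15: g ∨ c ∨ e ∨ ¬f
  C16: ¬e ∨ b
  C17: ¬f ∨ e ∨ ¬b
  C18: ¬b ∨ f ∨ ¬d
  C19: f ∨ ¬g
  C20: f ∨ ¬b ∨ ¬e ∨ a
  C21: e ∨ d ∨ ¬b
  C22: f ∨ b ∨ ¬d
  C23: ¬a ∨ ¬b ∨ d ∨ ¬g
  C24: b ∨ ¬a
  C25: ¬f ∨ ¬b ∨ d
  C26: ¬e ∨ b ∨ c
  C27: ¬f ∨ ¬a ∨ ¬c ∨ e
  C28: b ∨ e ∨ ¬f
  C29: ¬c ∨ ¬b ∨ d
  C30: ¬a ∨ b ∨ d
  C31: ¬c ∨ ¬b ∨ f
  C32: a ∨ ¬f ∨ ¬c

a=False; b=False; c=False; d=False; e=False; f=False; g=False

Case e = False:
The clause (¬g) is unit, so g = False.
Case b = False:
The clause (¬a) is unit, so a = False.
The clause (¬f) is unit, so f = False.
The clause (¬d) is unit, so d = False.
Every clause is now satisfied; c is unconstrained.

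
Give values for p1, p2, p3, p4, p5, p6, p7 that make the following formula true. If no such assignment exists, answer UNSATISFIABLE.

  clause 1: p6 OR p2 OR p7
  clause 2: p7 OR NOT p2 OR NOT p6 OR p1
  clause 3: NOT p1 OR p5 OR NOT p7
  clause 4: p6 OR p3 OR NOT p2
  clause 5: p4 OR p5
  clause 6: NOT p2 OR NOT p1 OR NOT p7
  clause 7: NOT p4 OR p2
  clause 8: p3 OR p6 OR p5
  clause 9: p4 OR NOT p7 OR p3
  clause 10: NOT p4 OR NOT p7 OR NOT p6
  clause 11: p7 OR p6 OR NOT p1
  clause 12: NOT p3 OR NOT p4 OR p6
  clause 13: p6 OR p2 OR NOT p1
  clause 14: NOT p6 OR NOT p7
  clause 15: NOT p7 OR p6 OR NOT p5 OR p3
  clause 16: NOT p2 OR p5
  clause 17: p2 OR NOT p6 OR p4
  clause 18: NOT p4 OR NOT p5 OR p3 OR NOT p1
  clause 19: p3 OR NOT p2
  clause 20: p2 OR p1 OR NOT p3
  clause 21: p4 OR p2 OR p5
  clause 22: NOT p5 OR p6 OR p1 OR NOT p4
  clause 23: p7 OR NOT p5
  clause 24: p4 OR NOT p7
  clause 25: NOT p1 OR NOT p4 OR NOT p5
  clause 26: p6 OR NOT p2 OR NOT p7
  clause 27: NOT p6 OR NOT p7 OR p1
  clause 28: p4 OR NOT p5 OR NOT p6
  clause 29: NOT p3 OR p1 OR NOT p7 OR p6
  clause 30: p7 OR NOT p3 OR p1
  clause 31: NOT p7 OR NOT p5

Try p4 = true.
From the singleton clause (p2), p2 = true.
From the singleton clause (p5), p5 = true.
From the singleton clause (p3), p3 = true.
From the singleton clause (p6), p6 = true.
From the singleton clause (NOT p7), p7 = false.
That conflicts with the unit clause (p7).
That branch fails; take p4 = false instead.
From the singleton clause (p5), p5 = true.
From the singleton clause (p7), p7 = true.
That conflicts with the unit clause (NOT p7).
Either choice for p4 ends in contradiction.

UNSATISFIABLE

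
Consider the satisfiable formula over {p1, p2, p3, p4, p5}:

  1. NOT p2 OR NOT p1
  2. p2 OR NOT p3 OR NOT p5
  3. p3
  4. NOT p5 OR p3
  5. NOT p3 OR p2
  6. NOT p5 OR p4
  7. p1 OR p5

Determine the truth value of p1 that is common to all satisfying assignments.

False

Suppose p1 = true.
The clause (NOT p2) is unit, so p2 = false.
The clause (p3) is unit, so p3 = true.
Now (NOT p3) is unsatisfied and unit — conflict.
So every satisfying assignment has p1 = False.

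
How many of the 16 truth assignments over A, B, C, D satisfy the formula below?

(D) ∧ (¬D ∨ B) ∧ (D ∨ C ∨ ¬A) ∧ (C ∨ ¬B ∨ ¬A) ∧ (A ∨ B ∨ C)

There are 2^4 = 16 truth assignments over (A, B, C, D).
Check each against the 5 clauses (columns in the order A, B, C, D):
  F F F F  ✗ fails (D)
  F F F T  ✗ fails (¬D ∨ B)
  F F T F  ✗ fails (D)
  F F T T  ✗ fails (¬D ∨ B)
  F T F F  ✗ fails (D)
  F T F T  ✓ satisfies all
  F T T F  ✗ fails (D)
  F T T T  ✓ satisfies all
  T F F F  ✗ fails (D)
  T F F T  ✗ fails (¬D ∨ B)
  T F T F  ✗ fails (D)
  T F T T  ✗ fails (¬D ∨ B)
  T T F F  ✗ fails (D)
  T T F T  ✗ fails (C ∨ ¬B ∨ ¬A)
  T T T F  ✗ fails (D)
  T T T T  ✓ satisfies all
3 of the 16 rows are models.

3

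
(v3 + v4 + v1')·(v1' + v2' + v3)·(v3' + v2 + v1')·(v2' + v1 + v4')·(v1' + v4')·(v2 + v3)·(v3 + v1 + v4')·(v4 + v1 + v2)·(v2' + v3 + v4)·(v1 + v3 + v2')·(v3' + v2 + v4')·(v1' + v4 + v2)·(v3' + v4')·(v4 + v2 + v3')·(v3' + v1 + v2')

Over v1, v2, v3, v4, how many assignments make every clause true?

1

There are 2^4 = 16 truth assignments over (v1, v2, v3, v4).
Split on v1. With v1 = 1, the clauses containing v1 are satisfied and v1' drops from the rest; 1 of the 2^3 = 8 assignments to the other variables satisfy what remains.
With v1 = 0, by the same count on the reduced clause set, 0 assignments work.
Total: 1 + 0 = 1.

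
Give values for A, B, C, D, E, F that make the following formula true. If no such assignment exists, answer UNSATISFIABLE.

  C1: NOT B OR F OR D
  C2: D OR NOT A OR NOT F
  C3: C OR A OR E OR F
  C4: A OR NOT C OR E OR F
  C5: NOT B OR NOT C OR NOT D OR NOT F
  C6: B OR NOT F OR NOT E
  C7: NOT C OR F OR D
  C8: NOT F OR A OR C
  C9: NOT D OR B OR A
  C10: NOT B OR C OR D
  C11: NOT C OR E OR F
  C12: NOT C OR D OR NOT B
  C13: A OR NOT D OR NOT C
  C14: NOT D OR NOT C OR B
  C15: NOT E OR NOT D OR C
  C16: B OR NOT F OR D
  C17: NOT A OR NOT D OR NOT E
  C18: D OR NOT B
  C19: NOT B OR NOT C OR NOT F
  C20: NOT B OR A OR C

Branch on D: set D = false.
The clause (NOT B) is unit, so B = false.
The clause (NOT F) is unit, so F = false.
The clause (NOT C) is unit, so C = false.
Branch on A: set A = true.
No clause remains; E is free.

A: true, B: false, C: false, D: false, E: false, F: false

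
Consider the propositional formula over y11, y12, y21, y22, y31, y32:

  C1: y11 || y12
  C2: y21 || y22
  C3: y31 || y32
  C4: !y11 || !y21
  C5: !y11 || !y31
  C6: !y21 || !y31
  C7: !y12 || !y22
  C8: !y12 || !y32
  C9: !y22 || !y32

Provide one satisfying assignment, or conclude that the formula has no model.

UNSATISFIABLE

Case y11 = true:
(!y21) alone gives y21 = false.
(y22) alone gives y22 = true.
(!y31) alone gives y31 = false.
(y32) alone gives y32 = true.
That conflicts with the unit clause (!y32).
Backtrack on y11: now try y11 = false.
(y12) alone gives y12 = true.
(!y22) alone gives y22 = false.
(y21) alone gives y21 = true.
(!y31) alone gives y31 = false.
(y32) alone gives y32 = true.
That conflicts with the unit clause (!y32).
Both values of y11 lead to a conflict.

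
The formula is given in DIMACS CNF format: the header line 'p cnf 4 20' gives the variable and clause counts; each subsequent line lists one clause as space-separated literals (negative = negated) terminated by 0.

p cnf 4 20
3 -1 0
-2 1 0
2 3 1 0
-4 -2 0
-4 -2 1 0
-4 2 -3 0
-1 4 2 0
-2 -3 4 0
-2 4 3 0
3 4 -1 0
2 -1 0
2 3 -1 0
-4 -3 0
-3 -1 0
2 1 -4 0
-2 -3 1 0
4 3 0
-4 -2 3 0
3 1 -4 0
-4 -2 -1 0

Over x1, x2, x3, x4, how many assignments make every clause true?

There are 2^4 = 16 truth assignments over (x1, x2, x3, x4).
Check each against the 20 clauses (columns in the order x1, x2, x3, x4):
  F F F F  ✗ fails (x2 ∨ x3 ∨ x1)
  F F F T  ✗ fails (x2 ∨ x3 ∨ x1)
  F F T F  ✓ satisfies all
  F F T T  ✗ fails (¬x4 ∨ x2 ∨ ¬x3)
  F T F F  ✗ fails (¬x2 ∨ x1)
  F T F T  ✗ fails (¬x2 ∨ x1)
  F T T F  ✗ fails (¬x2 ∨ x1)
  F T T T  ✗ fails (¬x2 ∨ x1)
  T F F F  ✗ fails (x3 ∨ ¬x1)
  T F F T  ✗ fails (x3 ∨ ¬x1)
  T F T F  ✗ fails (¬x1 ∨ x4 ∨ x2)
  T F T T  ✗ fails (¬x4 ∨ x2 ∨ ¬x3)
  T T F F  ✗ fails (x3 ∨ ¬x1)
  T T F T  ✗ fails (x3 ∨ ¬x1)
  T T T F  ✗ fails (¬x2 ∨ ¬x3 ∨ x4)
  T T T T  ✗ fails (¬x4 ∨ ¬x2)
1 of the 16 rows is a model.

1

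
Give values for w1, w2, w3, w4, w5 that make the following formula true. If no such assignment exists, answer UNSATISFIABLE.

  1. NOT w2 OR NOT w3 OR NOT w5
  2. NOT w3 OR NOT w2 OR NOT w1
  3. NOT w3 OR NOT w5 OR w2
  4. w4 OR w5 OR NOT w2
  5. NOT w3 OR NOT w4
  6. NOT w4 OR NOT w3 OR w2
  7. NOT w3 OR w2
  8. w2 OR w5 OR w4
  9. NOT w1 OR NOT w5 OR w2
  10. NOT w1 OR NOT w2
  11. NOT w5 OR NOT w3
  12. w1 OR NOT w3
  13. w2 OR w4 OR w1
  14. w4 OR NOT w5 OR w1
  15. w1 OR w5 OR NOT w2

Case w3 = false:
Case w1 = true:
(NOT w2) alone gives w2 = false.
(NOT w5) alone gives w5 = false.
(w4) alone gives w4 = true.
All clauses are satisfied.

w1: true, w2: false, w3: false, w4: true, w5: false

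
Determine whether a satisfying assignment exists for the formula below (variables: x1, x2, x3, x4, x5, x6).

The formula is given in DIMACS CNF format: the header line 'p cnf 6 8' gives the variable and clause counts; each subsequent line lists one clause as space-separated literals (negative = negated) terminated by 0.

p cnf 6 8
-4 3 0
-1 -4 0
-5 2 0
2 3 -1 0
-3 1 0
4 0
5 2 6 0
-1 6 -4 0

Unsatisfiable

From the singleton clause (x4), x4 = True.
From the singleton clause (x3), x3 = True.
From the singleton clause (¬x1), x1 = False.
But (x1) is also a unit clause — contradiction.
No assignment satisfies every clause.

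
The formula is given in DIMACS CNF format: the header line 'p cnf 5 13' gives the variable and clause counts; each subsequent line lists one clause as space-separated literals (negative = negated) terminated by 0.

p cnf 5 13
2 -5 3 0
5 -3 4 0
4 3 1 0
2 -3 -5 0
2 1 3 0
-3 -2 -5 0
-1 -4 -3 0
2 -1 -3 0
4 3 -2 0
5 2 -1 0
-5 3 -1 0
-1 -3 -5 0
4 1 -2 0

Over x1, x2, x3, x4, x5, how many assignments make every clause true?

5

There are 2^5 = 32 truth assignments over (x1, x2, x3, x4, x5).
Split on x3. With x3 = True, the clauses containing x3 are satisfied and ¬x3 drops from the rest; 2 of the 2^4 = 16 assignments to the other variables satisfy what remains.
With x3 = False, by the same count on the reduced clause set, 3 assignments work.
(One model: x1=F, x2=F, x3=T, x4=T, x5=F.)
Total: 2 + 3 = 5.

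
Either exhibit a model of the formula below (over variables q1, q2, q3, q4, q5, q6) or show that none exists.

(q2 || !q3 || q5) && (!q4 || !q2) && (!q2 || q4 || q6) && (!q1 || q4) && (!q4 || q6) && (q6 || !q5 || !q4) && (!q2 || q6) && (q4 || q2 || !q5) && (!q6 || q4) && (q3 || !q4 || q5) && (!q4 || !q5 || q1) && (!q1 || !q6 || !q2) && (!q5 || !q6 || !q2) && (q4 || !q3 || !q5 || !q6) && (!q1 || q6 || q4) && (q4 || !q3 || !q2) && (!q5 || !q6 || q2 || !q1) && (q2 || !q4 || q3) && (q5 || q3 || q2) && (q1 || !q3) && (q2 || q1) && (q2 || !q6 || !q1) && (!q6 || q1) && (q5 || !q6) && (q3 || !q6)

Suppose q4 = false.
Unit clause (!q1) forces q1 = false.
Unit clause (!q6) forces q6 = false.
Unit clause (!q2) forces q2 = false.
Now (q2) is unsatisfied and unit — conflict.
Backtrack on q4: now try q4 = true.
Unit clause (!q2) forces q2 = false.
Unit clause (q6) forces q6 = true.
Unit clause (q3) forces q3 = true.
Unit clause (q5) forces q5 = true.
Unit clause (q1) forces q1 = true.
Now (!q1) is unsatisfied and unit — conflict.
Either choice for q4 ends in contradiction.

UNSATISFIABLE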